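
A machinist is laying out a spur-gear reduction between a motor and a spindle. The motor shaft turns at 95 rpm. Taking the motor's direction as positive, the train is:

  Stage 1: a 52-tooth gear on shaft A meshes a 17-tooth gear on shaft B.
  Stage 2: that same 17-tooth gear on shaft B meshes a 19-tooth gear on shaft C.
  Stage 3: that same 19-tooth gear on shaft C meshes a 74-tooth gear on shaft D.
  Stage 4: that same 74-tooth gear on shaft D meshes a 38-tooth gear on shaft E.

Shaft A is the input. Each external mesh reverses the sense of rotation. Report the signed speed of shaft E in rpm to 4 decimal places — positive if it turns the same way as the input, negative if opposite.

Stage 1 [52T→17T]: ω = 95.0000×52/17 = 290.5882 rpm, dir flips to −; running = −290.5882
Stage 2 [17T→19T]: ω = 290.5882×17/19 = 260.0000 rpm, dir flips to +; running = +260.0000
Stage 3 [19T→74T]: ω = 260.0000×19/74 = 66.7568 rpm, dir flips to −; running = −66.7568
Stage 4 [74T→38T]: ω = 66.7568×74/38 = 130.0000 rpm, dir flips to +; running = +130.0000

+130.0000 rpm (same as input, |ω| = 130.0000 rpm)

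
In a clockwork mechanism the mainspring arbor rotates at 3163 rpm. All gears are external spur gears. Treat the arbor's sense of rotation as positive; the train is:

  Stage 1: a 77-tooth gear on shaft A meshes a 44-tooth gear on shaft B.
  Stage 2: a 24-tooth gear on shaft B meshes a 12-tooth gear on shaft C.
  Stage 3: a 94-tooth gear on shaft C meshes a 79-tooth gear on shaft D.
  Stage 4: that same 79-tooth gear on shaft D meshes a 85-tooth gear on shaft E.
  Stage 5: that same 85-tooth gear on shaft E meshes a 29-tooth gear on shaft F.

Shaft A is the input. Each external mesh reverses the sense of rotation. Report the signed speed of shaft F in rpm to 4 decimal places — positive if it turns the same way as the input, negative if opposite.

-35883.6897 rpm (opposite to input, |ω| = 35883.6897 rpm)

Stage 1 [77T→44T]: ω = 3163.0000×77/44 = 5535.2500 rpm, dir flips to −; running = −5535.2500
Stage 2 [24T→12T]: ω = 5535.2500×24/12 = 11070.5000 rpm, dir flips to +; running = +11070.5000
Stage 3 [94T→79T]: ω = 11070.5000×94/79 = 13172.4937 rpm, dir flips to −; running = −13172.4937
Stage 4 [79T→85T]: ω = 13172.4937×79/85 = 12242.6706 rpm, dir flips to +; running = +12242.6706
Stage 5 [85T→29T]: ω = 12242.6706×85/29 = 35883.6897 rpm, dir flips to −; running = −35883.6897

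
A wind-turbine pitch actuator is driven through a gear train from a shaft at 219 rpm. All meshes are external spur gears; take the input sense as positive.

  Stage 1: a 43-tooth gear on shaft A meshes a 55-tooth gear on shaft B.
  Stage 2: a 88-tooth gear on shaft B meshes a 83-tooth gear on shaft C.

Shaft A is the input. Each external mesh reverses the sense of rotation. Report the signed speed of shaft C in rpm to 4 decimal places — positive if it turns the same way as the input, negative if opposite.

Stage 1 [43T→55T]: ω = 219.0000×43/55 = 171.2182 rpm, dir flips to −; running = −171.2182
Stage 2 [88T→83T]: ω = 171.2182×88/83 = 181.5325 rpm, dir flips to +; running = +181.5325

+181.5325 rpm (same as input, |ω| = 181.5325 rpm)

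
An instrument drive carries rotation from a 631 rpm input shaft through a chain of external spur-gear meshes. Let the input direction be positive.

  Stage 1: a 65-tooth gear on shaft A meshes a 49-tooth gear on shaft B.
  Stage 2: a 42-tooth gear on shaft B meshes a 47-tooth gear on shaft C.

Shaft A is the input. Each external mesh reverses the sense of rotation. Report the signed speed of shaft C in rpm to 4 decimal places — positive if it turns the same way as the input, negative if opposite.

+747.9939 rpm (same as input, |ω| = 747.9939 rpm)

Stage 1 [65T→49T]: ω = 631.0000×65/49 = 837.0408 rpm, dir flips to −; running = −837.0408
Stage 2 [42T→47T]: ω = 837.0408×42/47 = 747.9939 rpm, dir flips to +; running = +747.9939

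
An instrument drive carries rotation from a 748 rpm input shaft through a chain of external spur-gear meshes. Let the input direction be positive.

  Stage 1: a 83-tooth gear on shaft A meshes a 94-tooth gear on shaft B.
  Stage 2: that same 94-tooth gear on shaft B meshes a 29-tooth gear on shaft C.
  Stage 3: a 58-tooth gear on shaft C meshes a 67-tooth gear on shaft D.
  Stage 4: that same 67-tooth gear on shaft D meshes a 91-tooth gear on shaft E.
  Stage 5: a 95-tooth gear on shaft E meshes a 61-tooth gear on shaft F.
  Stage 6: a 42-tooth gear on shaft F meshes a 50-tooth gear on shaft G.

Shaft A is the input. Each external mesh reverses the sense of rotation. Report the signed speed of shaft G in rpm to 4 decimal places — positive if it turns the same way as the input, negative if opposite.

+1785.0129 rpm (same as input, |ω| = 1785.0129 rpm)

Stage 1 [83T→94T]: ω = 748.0000×83/94 = 660.4681 rpm, dir flips to −; running = −660.4681
Stage 2 [94T→29T]: ω = 660.4681×94/29 = 2140.8276 rpm, dir flips to +; running = +2140.8276
Stage 3 [58T→67T]: ω = 2140.8276×58/67 = 1853.2537 rpm, dir flips to −; running = −1853.2537
Stage 4 [67T→91T]: ω = 1853.2537×67/91 = 1364.4835 rpm, dir flips to +; running = +1364.4835
Stage 5 [95T→61T]: ω = 1364.4835×95/61 = 2125.0153 rpm, dir flips to −; running = −2125.0153
Stage 6 [42T→50T]: ω = 2125.0153×42/50 = 1785.0129 rpm, dir flips to +; running = +1785.0129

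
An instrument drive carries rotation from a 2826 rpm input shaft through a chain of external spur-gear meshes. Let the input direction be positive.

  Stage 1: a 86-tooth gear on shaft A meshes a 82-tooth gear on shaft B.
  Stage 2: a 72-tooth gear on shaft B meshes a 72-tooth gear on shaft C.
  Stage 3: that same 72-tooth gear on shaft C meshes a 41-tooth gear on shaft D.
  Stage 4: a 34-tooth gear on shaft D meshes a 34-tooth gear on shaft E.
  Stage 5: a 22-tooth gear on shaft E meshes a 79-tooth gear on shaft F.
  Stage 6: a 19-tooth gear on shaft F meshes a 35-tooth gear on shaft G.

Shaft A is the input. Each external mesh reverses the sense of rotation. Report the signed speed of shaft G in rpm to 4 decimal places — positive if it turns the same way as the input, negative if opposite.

+786.8402 rpm (same as input, |ω| = 786.8402 rpm)

Stage 1 [86T→82T]: ω = 2826.0000×86/82 = 2963.8537 rpm, dir flips to −; running = −2963.8537
Stage 2 [72T→72T]: ω = 2963.8537×72/72 = 2963.8537 rpm, dir flips to +; running = +2963.8537
Stage 3 [72T→41T]: ω = 2963.8537×72/41 = 5204.8162 rpm, dir flips to −; running = −5204.8162
Stage 4 [34T→34T]: ω = 5204.8162×34/34 = 5204.8162 rpm, dir flips to +; running = +5204.8162
Stage 5 [22T→79T]: ω = 5204.8162×22/79 = 1449.4425 rpm, dir flips to −; running = −1449.4425
Stage 6 [19T→35T]: ω = 1449.4425×19/35 = 786.8402 rpm, dir flips to +; running = +786.8402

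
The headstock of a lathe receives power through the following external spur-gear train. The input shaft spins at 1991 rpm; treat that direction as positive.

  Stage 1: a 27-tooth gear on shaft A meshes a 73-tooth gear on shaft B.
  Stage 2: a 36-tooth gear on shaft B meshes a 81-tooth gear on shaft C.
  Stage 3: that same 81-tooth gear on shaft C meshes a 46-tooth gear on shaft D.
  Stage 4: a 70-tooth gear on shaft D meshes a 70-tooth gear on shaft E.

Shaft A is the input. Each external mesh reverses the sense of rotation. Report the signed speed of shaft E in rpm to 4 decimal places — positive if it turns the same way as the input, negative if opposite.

+576.3109 rpm (same as input, |ω| = 576.3109 rpm)

Stage 1 [27T→73T]: ω = 1991.0000×27/73 = 736.3973 rpm, dir flips to −; running = −736.3973
Stage 2 [36T→81T]: ω = 736.3973×36/81 = 327.2877 rpm, dir flips to +; running = +327.2877
Stage 3 [81T→46T]: ω = 327.2877×81/46 = 576.3109 rpm, dir flips to −; running = −576.3109
Stage 4 [70T→70T]: ω = 576.3109×70/70 = 576.3109 rpm, dir flips to +; running = +576.3109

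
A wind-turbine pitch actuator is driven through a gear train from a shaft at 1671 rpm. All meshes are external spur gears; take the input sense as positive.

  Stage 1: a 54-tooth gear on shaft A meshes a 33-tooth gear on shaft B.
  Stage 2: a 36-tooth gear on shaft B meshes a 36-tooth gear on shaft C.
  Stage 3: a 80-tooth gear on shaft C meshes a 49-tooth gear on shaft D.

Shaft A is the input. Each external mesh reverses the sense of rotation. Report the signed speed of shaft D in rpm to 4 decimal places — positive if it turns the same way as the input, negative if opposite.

-4464.2672 rpm (opposite to input, |ω| = 4464.2672 rpm)

Stage 1 [54T→33T]: ω = 1671.0000×54/33 = 2734.3636 rpm, dir flips to −; running = −2734.3636
Stage 2 [36T→36T]: ω = 2734.3636×36/36 = 2734.3636 rpm, dir flips to +; running = +2734.3636
Stage 3 [80T→49T]: ω = 2734.3636×80/49 = 4464.2672 rpm, dir flips to −; running = −4464.2672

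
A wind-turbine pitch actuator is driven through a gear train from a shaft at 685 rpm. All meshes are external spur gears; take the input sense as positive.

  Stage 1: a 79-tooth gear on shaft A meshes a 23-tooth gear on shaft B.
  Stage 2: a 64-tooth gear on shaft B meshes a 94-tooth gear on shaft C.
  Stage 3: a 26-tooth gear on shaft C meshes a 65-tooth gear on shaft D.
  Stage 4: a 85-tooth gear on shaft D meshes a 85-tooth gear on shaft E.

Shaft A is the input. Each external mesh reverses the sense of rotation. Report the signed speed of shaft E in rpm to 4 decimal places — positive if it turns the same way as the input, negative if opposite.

+640.7697 rpm (same as input, |ω| = 640.7697 rpm)

Stage 1 [79T→23T]: ω = 685.0000×79/23 = 2352.8261 rpm, dir flips to −; running = −2352.8261
Stage 2 [64T→94T]: ω = 2352.8261×64/94 = 1601.9241 rpm, dir flips to +; running = +1601.9241
Stage 3 [26T→65T]: ω = 1601.9241×26/65 = 640.7697 rpm, dir flips to −; running = −640.7697
Stage 4 [85T→85T]: ω = 640.7697×85/85 = 640.7697 rpm, dir flips to +; running = +640.7697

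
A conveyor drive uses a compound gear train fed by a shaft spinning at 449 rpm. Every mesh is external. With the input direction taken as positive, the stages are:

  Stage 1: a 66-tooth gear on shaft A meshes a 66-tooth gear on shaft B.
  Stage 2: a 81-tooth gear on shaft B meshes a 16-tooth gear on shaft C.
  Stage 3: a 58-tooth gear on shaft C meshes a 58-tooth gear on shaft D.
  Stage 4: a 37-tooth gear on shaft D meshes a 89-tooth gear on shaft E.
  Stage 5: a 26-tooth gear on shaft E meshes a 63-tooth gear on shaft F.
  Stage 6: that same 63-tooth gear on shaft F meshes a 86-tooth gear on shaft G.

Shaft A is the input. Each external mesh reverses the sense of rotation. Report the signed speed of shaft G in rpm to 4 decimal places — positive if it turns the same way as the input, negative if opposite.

Stage 1 [66T→66T]: ω = 449.0000×66/66 = 449.0000 rpm, dir flips to −; running = −449.0000
Stage 2 [81T→16T]: ω = 449.0000×81/16 = 2273.0625 rpm, dir flips to +; running = +2273.0625
Stage 3 [58T→58T]: ω = 2273.0625×58/58 = 2273.0625 rpm, dir flips to −; running = −2273.0625
Stage 4 [37T→89T]: ω = 2273.0625×37/89 = 944.9810 rpm, dir flips to +; running = +944.9810
Stage 5 [26T→63T]: ω = 944.9810×26/63 = 389.9922 rpm, dir flips to −; running = −389.9922
Stage 6 [63T→86T]: ω = 389.9922×63/86 = 285.6919 rpm, dir flips to +; running = +285.6919

+285.6919 rpm (same as input, |ω| = 285.6919 rpm)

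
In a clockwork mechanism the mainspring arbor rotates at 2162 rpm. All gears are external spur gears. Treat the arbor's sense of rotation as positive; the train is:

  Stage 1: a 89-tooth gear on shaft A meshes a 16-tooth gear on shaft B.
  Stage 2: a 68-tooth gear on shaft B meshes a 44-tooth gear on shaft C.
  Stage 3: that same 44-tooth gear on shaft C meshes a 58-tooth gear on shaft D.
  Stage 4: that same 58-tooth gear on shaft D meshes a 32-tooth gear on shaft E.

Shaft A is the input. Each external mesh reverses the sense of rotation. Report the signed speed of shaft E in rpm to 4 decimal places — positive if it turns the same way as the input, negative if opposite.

+25555.5156 rpm (same as input, |ω| = 25555.5156 rpm)

Stage 1 [89T→16T]: ω = 2162.0000×89/16 = 12026.1250 rpm, dir flips to −; running = −12026.1250
Stage 2 [68T→44T]: ω = 12026.1250×68/44 = 18585.8295 rpm, dir flips to +; running = +18585.8295
Stage 3 [44T→58T]: ω = 18585.8295×44/58 = 14099.5948 rpm, dir flips to −; running = −14099.5948
Stage 4 [58T→32T]: ω = 14099.5948×58/32 = 25555.5156 rpm, dir flips to +; running = +25555.5156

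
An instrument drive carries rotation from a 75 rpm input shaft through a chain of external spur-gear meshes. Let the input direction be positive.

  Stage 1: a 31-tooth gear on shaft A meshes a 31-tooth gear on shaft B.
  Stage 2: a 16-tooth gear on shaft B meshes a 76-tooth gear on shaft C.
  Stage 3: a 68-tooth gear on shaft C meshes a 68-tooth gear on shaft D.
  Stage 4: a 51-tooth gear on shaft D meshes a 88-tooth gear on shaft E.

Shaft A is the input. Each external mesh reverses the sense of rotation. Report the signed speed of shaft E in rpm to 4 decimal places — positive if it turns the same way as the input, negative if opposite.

Stage 1 [31T→31T]: ω = 75.0000×31/31 = 75.0000 rpm, dir flips to −; running = −75.0000
Stage 2 [16T→76T]: ω = 75.0000×16/76 = 15.7895 rpm, dir flips to +; running = +15.7895
Stage 3 [68T→68T]: ω = 15.7895×68/68 = 15.7895 rpm, dir flips to −; running = −15.7895
Stage 4 [51T→88T]: ω = 15.7895×51/88 = 9.1507 rpm, dir flips to +; running = +9.1507

+9.1507 rpm (same as input, |ω| = 9.1507 rpm)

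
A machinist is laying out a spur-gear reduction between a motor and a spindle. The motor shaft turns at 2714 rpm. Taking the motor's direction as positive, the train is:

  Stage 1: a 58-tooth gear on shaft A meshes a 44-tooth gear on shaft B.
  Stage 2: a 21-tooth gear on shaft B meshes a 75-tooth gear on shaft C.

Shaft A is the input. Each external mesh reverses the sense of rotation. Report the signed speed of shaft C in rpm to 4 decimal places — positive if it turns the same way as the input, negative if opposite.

+1001.7127 rpm (same as input, |ω| = 1001.7127 rpm)

Stage 1 [58T→44T]: ω = 2714.0000×58/44 = 3577.5455 rpm, dir flips to −; running = −3577.5455
Stage 2 [21T→75T]: ω = 3577.5455×21/75 = 1001.7127 rpm, dir flips to +; running = +1001.7127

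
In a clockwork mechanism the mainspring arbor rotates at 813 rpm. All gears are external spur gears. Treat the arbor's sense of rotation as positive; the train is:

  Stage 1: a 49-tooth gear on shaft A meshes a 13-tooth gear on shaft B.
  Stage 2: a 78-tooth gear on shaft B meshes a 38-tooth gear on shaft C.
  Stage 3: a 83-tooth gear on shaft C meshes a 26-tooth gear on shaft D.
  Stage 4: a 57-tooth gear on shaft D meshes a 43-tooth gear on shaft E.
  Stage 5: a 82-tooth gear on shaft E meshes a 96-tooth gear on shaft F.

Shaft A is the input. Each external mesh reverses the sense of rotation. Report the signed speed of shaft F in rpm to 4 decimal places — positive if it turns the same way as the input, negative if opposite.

-22735.6850 rpm (opposite to input, |ω| = 22735.6850 rpm)

Stage 1 [49T→13T]: ω = 813.0000×49/13 = 3064.3846 rpm, dir flips to −; running = −3064.3846
Stage 2 [78T→38T]: ω = 3064.3846×78/38 = 6290.0526 rpm, dir flips to +; running = +6290.0526
Stage 3 [83T→26T]: ω = 6290.0526×83/26 = 20079.7834 rpm, dir flips to −; running = −20079.7834
Stage 4 [57T→43T]: ω = 20079.7834×57/43 = 26617.3873 rpm, dir flips to +; running = +26617.3873
Stage 5 [82T→96T]: ω = 26617.3873×82/96 = 22735.6850 rpm, dir flips to −; running = −22735.6850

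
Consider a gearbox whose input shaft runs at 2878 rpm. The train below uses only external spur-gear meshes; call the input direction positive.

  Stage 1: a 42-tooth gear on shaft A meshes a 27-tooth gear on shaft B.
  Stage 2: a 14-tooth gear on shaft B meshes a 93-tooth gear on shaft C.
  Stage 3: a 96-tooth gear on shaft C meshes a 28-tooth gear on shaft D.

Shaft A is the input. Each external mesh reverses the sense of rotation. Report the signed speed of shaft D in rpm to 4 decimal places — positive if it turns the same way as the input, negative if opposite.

-2310.6523 rpm (opposite to input, |ω| = 2310.6523 rpm)

Stage 1 [42T→27T]: ω = 2878.0000×42/27 = 4476.8889 rpm, dir flips to −; running = −4476.8889
Stage 2 [14T→93T]: ω = 4476.8889×14/93 = 673.9403 rpm, dir flips to +; running = +673.9403
Stage 3 [96T→28T]: ω = 673.9403×96/28 = 2310.6523 rpm, dir flips to −; running = −2310.6523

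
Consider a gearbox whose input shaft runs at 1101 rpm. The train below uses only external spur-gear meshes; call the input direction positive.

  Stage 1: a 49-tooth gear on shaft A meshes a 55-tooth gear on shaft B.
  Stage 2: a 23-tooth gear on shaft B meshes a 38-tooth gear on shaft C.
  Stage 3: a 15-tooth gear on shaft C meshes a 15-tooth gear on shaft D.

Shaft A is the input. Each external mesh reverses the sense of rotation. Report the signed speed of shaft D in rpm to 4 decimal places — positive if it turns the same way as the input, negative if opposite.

-593.6971 rpm (opposite to input, |ω| = 593.6971 rpm)

Stage 1 [49T→55T]: ω = 1101.0000×49/55 = 980.8909 rpm, dir flips to −; running = −980.8909
Stage 2 [23T→38T]: ω = 980.8909×23/38 = 593.6971 rpm, dir flips to +; running = +593.6971
Stage 3 [15T→15T]: ω = 593.6971×15/15 = 593.6971 rpm, dir flips to −; running = −593.6971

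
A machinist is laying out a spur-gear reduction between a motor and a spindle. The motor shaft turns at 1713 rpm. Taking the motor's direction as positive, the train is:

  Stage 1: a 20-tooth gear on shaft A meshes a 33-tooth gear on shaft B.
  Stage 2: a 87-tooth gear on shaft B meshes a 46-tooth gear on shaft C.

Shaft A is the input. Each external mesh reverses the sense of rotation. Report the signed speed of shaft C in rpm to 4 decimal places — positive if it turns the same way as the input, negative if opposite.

Stage 1 [20T→33T]: ω = 1713.0000×20/33 = 1038.1818 rpm, dir flips to −; running = −1038.1818
Stage 2 [87T→46T]: ω = 1038.1818×87/46 = 1963.5178 rpm, dir flips to +; running = +1963.5178

+1963.5178 rpm (same as input, |ω| = 1963.5178 rpm)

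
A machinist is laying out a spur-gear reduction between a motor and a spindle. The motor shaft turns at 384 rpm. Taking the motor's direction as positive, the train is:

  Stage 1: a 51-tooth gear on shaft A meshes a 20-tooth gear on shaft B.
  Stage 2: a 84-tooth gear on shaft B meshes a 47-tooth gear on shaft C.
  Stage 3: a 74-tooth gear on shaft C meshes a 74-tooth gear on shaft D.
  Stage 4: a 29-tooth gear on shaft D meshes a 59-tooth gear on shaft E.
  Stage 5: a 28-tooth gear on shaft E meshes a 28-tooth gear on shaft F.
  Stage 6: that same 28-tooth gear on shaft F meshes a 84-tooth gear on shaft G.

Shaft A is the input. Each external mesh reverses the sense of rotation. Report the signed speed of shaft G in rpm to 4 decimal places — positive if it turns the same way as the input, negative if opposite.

Stage 1 [51T→20T]: ω = 384.0000×51/20 = 979.2000 rpm, dir flips to −; running = −979.2000
Stage 2 [84T→47T]: ω = 979.2000×84/47 = 1750.0596 rpm, dir flips to +; running = +1750.0596
Stage 3 [74T→74T]: ω = 1750.0596×74/74 = 1750.0596 rpm, dir flips to −; running = −1750.0596
Stage 4 [29T→59T]: ω = 1750.0596×29/59 = 860.1988 rpm, dir flips to +; running = +860.1988
Stage 5 [28T→28T]: ω = 860.1988×28/28 = 860.1988 rpm, dir flips to −; running = −860.1988
Stage 6 [28T→84T]: ω = 860.1988×28/84 = 286.7329 rpm, dir flips to +; running = +286.7329

+286.7329 rpm (same as input, |ω| = 286.7329 rpm)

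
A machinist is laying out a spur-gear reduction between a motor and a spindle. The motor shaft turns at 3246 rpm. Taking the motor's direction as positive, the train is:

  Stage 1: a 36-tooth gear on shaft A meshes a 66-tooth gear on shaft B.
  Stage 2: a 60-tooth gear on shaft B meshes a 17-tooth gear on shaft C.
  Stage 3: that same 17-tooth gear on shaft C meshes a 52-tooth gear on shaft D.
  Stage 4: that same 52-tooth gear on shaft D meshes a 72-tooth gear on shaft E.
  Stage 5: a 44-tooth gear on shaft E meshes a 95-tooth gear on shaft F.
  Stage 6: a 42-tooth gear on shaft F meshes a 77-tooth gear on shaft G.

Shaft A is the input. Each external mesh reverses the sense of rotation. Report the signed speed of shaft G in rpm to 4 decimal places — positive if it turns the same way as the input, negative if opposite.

Stage 1 [36T→66T]: ω = 3246.0000×36/66 = 1770.5455 rpm, dir flips to −; running = −1770.5455
Stage 2 [60T→17T]: ω = 1770.5455×60/17 = 6248.9840 rpm, dir flips to +; running = +6248.9840
Stage 3 [17T→52T]: ω = 6248.9840×17/52 = 2042.9371 rpm, dir flips to −; running = −2042.9371
Stage 4 [52T→72T]: ω = 2042.9371×52/72 = 1475.4545 rpm, dir flips to +; running = +1475.4545
Stage 5 [44T→95T]: ω = 1475.4545×44/95 = 683.3684 rpm, dir flips to −; running = −683.3684
Stage 6 [42T→77T]: ω = 683.3684×42/77 = 372.7464 rpm, dir flips to +; running = +372.7464

+372.7464 rpm (same as input, |ω| = 372.7464 rpm)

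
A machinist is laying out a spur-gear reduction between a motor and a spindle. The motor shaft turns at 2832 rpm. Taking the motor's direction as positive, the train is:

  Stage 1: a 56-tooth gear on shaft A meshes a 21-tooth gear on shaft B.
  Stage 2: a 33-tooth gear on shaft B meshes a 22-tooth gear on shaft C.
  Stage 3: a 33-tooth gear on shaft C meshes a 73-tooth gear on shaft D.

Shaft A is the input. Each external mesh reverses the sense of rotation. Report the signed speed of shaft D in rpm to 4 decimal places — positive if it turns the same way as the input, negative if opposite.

Stage 1 [56T→21T]: ω = 2832.0000×56/21 = 7552.0000 rpm, dir flips to −; running = −7552.0000
Stage 2 [33T→22T]: ω = 7552.0000×33/22 = 11328.0000 rpm, dir flips to +; running = +11328.0000
Stage 3 [33T→73T]: ω = 11328.0000×33/73 = 5120.8767 rpm, dir flips to −; running = −5120.8767

-5120.8767 rpm (opposite to input, |ω| = 5120.8767 rpm)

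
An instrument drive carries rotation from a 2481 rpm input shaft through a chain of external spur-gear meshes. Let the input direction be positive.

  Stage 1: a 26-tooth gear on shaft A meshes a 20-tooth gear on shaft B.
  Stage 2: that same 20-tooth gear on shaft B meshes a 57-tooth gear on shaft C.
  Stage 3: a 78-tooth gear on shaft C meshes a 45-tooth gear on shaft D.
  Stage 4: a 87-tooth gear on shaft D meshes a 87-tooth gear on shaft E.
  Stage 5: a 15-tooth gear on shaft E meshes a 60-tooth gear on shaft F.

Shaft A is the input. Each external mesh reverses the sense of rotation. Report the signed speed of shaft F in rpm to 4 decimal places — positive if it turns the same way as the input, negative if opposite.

-490.3965 rpm (opposite to input, |ω| = 490.3965 rpm)

Stage 1 [26T→20T]: ω = 2481.0000×26/20 = 3225.3000 rpm, dir flips to −; running = −3225.3000
Stage 2 [20T→57T]: ω = 3225.3000×20/57 = 1131.6842 rpm, dir flips to +; running = +1131.6842
Stage 3 [78T→45T]: ω = 1131.6842×78/45 = 1961.5860 rpm, dir flips to −; running = −1961.5860
Stage 4 [87T→87T]: ω = 1961.5860×87/87 = 1961.5860 rpm, dir flips to +; running = +1961.5860
Stage 5 [15T→60T]: ω = 1961.5860×15/60 = 490.3965 rpm, dir flips to −; running = −490.3965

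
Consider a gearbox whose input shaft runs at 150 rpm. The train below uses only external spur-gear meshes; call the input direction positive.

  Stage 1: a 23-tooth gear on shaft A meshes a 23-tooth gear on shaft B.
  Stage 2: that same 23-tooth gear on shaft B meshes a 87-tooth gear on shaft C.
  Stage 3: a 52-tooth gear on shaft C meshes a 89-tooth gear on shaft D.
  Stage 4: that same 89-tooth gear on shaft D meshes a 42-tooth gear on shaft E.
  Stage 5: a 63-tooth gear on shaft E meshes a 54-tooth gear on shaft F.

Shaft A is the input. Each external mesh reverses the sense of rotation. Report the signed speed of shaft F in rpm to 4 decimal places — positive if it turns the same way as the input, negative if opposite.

-57.2797 rpm (opposite to input, |ω| = 57.2797 rpm)

Stage 1 [23T→23T]: ω = 150.0000×23/23 = 150.0000 rpm, dir flips to −; running = −150.0000
Stage 2 [23T→87T]: ω = 150.0000×23/87 = 39.6552 rpm, dir flips to +; running = +39.6552
Stage 3 [52T→89T]: ω = 39.6552×52/89 = 23.1693 rpm, dir flips to −; running = −23.1693
Stage 4 [89T→42T]: ω = 23.1693×89/42 = 49.0969 rpm, dir flips to +; running = +49.0969
Stage 5 [63T→54T]: ω = 49.0969×63/54 = 57.2797 rpm, dir flips to −; running = −57.2797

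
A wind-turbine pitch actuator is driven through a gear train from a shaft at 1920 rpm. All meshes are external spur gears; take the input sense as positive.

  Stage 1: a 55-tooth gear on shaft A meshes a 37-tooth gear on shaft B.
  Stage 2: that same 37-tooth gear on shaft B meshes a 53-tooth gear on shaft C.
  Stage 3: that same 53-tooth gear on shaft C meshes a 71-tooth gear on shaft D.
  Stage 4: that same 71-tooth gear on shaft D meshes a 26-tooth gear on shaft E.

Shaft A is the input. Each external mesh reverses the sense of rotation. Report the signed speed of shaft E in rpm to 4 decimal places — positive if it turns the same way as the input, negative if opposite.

+4061.5385 rpm (same as input, |ω| = 4061.5385 rpm)

Stage 1 [55T→37T]: ω = 1920.0000×55/37 = 2854.0541 rpm, dir flips to −; running = −2854.0541
Stage 2 [37T→53T]: ω = 2854.0541×37/53 = 1992.4528 rpm, dir flips to +; running = +1992.4528
Stage 3 [53T→71T]: ω = 1992.4528×53/71 = 1487.3239 rpm, dir flips to −; running = −1487.3239
Stage 4 [71T→26T]: ω = 1487.3239×71/26 = 4061.5385 rpm, dir flips to +; running = +4061.5385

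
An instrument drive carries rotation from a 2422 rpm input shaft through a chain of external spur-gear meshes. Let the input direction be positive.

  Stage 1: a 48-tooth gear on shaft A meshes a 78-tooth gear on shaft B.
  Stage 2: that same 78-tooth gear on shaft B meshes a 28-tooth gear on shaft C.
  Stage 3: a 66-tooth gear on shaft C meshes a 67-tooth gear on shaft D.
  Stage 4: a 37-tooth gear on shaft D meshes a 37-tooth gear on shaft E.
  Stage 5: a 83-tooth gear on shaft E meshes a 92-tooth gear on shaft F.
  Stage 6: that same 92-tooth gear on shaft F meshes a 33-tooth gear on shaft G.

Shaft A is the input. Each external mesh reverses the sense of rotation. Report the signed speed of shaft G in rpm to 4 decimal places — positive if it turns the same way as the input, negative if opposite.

+10287.0448 rpm (same as input, |ω| = 10287.0448 rpm)

Stage 1 [48T→78T]: ω = 2422.0000×48/78 = 1490.4615 rpm, dir flips to −; running = −1490.4615
Stage 2 [78T→28T]: ω = 1490.4615×78/28 = 4152.0000 rpm, dir flips to +; running = +4152.0000
Stage 3 [66T→67T]: ω = 4152.0000×66/67 = 4090.0299 rpm, dir flips to −; running = −4090.0299
Stage 4 [37T→37T]: ω = 4090.0299×37/37 = 4090.0299 rpm, dir flips to +; running = +4090.0299
Stage 5 [83T→92T]: ω = 4090.0299×83/92 = 3689.9182 rpm, dir flips to −; running = −3689.9182
Stage 6 [92T→33T]: ω = 3689.9182×92/33 = 10287.0448 rpm, dir flips to +; running = +10287.0448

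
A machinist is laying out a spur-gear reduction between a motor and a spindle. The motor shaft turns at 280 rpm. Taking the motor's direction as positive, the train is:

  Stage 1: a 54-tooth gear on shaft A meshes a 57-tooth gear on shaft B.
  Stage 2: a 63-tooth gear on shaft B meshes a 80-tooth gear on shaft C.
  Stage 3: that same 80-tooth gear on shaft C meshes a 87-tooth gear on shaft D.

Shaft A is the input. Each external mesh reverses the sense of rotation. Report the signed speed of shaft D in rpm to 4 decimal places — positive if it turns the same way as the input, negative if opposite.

-192.0871 rpm (opposite to input, |ω| = 192.0871 rpm)

Stage 1 [54T→57T]: ω = 280.0000×54/57 = 265.2632 rpm, dir flips to −; running = −265.2632
Stage 2 [63T→80T]: ω = 265.2632×63/80 = 208.8947 rpm, dir flips to +; running = +208.8947
Stage 3 [80T→87T]: ω = 208.8947×80/87 = 192.0871 rpm, dir flips to −; running = −192.0871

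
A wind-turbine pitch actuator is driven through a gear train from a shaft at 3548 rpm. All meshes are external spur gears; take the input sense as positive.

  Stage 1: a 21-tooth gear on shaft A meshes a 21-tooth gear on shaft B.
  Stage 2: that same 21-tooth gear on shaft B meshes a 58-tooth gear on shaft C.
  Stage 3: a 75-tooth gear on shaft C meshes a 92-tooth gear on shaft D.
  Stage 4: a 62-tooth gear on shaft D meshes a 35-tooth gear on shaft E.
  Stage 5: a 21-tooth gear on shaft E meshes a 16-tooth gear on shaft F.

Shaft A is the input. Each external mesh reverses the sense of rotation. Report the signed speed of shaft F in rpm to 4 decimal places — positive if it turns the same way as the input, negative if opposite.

Stage 1 [21T→21T]: ω = 3548.0000×21/21 = 3548.0000 rpm, dir flips to −; running = −3548.0000
Stage 2 [21T→58T]: ω = 3548.0000×21/58 = 1284.6207 rpm, dir flips to +; running = +1284.6207
Stage 3 [75T→92T]: ω = 1284.6207×75/92 = 1047.2451 rpm, dir flips to −; running = −1047.2451
Stage 4 [62T→35T]: ω = 1047.2451×62/35 = 1855.1199 rpm, dir flips to +; running = +1855.1199
Stage 5 [21T→16T]: ω = 1855.1199×21/16 = 2434.8449 rpm, dir flips to −; running = −2434.8449

-2434.8449 rpm (opposite to input, |ω| = 2434.8449 rpm)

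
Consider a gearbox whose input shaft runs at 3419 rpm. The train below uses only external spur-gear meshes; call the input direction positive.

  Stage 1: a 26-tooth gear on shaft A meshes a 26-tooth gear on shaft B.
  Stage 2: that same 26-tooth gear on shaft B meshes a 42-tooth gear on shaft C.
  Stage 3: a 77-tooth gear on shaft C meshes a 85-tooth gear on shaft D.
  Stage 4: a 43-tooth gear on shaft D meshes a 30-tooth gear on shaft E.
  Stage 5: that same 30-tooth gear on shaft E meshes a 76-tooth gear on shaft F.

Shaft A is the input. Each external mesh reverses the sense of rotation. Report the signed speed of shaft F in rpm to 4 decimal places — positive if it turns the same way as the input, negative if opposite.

-1084.8004 rpm (opposite to input, |ω| = 1084.8004 rpm)

Stage 1 [26T→26T]: ω = 3419.0000×26/26 = 3419.0000 rpm, dir flips to −; running = −3419.0000
Stage 2 [26T→42T]: ω = 3419.0000×26/42 = 2116.5238 rpm, dir flips to +; running = +2116.5238
Stage 3 [77T→85T]: ω = 2116.5238×77/85 = 1917.3216 rpm, dir flips to −; running = −1917.3216
Stage 4 [43T→30T]: ω = 1917.3216×43/30 = 2748.1609 rpm, dir flips to +; running = +2748.1609
Stage 5 [30T→76T]: ω = 2748.1609×30/76 = 1084.8004 rpm, dir flips to −; running = −1084.8004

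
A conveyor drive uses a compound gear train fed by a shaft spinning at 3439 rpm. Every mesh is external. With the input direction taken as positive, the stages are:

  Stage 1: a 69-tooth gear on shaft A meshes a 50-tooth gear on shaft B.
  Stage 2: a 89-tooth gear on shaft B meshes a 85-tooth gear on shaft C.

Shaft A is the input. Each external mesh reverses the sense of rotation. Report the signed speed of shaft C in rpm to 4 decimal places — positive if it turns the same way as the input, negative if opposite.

Stage 1 [69T→50T]: ω = 3439.0000×69/50 = 4745.8200 rpm, dir flips to −; running = −4745.8200
Stage 2 [89T→85T]: ω = 4745.8200×89/85 = 4969.1527 rpm, dir flips to +; running = +4969.1527

+4969.1527 rpm (same as input, |ω| = 4969.1527 rpm)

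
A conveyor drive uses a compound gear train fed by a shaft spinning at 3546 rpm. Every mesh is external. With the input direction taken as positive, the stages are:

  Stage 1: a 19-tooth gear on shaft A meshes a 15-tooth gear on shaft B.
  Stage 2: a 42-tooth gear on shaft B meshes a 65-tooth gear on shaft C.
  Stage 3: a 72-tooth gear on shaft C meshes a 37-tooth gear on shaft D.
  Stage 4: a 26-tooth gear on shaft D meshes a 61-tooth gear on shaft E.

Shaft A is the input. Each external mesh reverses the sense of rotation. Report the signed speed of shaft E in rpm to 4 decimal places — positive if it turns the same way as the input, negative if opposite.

Stage 1 [19T→15T]: ω = 3546.0000×19/15 = 4491.6000 rpm, dir flips to −; running = −4491.6000
Stage 2 [42T→65T]: ω = 4491.6000×42/65 = 2902.2646 rpm, dir flips to +; running = +2902.2646
Stage 3 [72T→37T]: ω = 2902.2646×72/37 = 5647.6501 rpm, dir flips to −; running = −5647.6501
Stage 4 [26T→61T]: ω = 5647.6501×26/61 = 2407.1951 rpm, dir flips to +; running = +2407.1951

+2407.1951 rpm (same as input, |ω| = 2407.1951 rpm)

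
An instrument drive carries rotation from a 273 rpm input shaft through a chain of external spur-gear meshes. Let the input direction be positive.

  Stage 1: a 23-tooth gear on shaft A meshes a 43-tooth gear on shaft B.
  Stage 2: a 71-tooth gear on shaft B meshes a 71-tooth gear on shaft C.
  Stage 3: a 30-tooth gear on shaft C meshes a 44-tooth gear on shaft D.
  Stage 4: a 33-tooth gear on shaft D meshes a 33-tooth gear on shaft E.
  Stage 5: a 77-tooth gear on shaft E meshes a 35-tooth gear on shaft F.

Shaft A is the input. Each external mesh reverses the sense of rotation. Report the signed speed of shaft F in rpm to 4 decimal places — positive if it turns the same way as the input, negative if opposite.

Stage 1 [23T→43T]: ω = 273.0000×23/43 = 146.0233 rpm, dir flips to −; running = −146.0233
Stage 2 [71T→71T]: ω = 146.0233×71/71 = 146.0233 rpm, dir flips to +; running = +146.0233
Stage 3 [30T→44T]: ω = 146.0233×30/44 = 99.5613 rpm, dir flips to −; running = −99.5613
Stage 4 [33T→33T]: ω = 99.5613×33/33 = 99.5613 rpm, dir flips to +; running = +99.5613
Stage 5 [77T→35T]: ω = 99.5613×77/35 = 219.0349 rpm, dir flips to −; running = −219.0349

-219.0349 rpm (opposite to input, |ω| = 219.0349 rpm)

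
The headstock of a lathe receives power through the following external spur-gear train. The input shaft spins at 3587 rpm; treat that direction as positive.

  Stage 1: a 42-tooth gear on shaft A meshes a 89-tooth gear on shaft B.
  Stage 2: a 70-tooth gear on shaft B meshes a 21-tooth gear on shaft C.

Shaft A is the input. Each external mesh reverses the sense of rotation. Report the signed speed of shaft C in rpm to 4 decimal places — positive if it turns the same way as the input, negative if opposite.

+5642.4719 rpm (same as input, |ω| = 5642.4719 rpm)

Stage 1 [42T→89T]: ω = 3587.0000×42/89 = 1692.7416 rpm, dir flips to −; running = −1692.7416
Stage 2 [70T→21T]: ω = 1692.7416×70/21 = 5642.4719 rpm, dir flips to +; running = +5642.4719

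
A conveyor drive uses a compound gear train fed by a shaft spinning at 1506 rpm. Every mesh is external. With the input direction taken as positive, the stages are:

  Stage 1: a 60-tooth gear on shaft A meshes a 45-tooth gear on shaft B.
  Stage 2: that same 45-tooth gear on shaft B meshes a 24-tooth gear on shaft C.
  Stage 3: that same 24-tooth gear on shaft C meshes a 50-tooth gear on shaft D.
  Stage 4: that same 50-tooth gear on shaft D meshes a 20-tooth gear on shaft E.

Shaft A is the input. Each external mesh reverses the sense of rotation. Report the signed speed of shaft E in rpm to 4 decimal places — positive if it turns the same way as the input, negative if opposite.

Stage 1 [60T→45T]: ω = 1506.0000×60/45 = 2008.0000 rpm, dir flips to −; running = −2008.0000
Stage 2 [45T→24T]: ω = 2008.0000×45/24 = 3765.0000 rpm, dir flips to +; running = +3765.0000
Stage 3 [24T→50T]: ω = 3765.0000×24/50 = 1807.2000 rpm, dir flips to −; running = −1807.2000
Stage 4 [50T→20T]: ω = 1807.2000×50/20 = 4518.0000 rpm, dir flips to +; running = +4518.0000

+4518.0000 rpm (same as input, |ω| = 4518.0000 rpm)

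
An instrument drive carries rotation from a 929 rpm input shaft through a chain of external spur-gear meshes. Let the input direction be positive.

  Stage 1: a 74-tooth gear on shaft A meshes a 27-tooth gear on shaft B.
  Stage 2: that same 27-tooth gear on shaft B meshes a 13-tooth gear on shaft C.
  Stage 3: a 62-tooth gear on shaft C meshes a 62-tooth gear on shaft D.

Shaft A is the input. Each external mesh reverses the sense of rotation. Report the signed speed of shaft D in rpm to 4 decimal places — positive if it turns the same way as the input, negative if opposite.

-5288.1538 rpm (opposite to input, |ω| = 5288.1538 rpm)

Stage 1 [74T→27T]: ω = 929.0000×74/27 = 2546.1481 rpm, dir flips to −; running = −2546.1481
Stage 2 [27T→13T]: ω = 2546.1481×27/13 = 5288.1538 rpm, dir flips to +; running = +5288.1538
Stage 3 [62T→62T]: ω = 5288.1538×62/62 = 5288.1538 rpm, dir flips to −; running = −5288.1538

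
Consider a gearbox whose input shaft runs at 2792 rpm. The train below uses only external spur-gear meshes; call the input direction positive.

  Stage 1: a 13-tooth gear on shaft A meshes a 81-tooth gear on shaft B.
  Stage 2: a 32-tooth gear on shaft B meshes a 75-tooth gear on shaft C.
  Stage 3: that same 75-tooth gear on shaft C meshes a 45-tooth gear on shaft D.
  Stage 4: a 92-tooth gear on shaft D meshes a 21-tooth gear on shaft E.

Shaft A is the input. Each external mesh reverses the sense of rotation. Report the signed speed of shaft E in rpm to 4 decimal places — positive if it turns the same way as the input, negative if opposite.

Stage 1 [13T→81T]: ω = 2792.0000×13/81 = 448.0988 rpm, dir flips to −; running = −448.0988
Stage 2 [32T→75T]: ω = 448.0988×32/75 = 191.1888 rpm, dir flips to +; running = +191.1888
Stage 3 [75T→45T]: ω = 191.1888×75/45 = 318.6480 rpm, dir flips to −; running = −318.6480
Stage 4 [92T→21T]: ω = 318.6480×92/21 = 1395.9818 rpm, dir flips to +; running = +1395.9818

+1395.9818 rpm (same as input, |ω| = 1395.9818 rpm)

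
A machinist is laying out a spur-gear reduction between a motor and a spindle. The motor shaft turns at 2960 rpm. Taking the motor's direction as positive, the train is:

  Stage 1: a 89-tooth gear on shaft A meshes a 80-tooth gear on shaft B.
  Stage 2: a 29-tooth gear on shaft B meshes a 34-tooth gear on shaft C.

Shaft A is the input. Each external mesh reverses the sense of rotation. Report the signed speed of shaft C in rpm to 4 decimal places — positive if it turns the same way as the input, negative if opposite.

+2808.7353 rpm (same as input, |ω| = 2808.7353 rpm)

Stage 1 [89T→80T]: ω = 2960.0000×89/80 = 3293.0000 rpm, dir flips to −; running = −3293.0000
Stage 2 [29T→34T]: ω = 3293.0000×29/34 = 2808.7353 rpm, dir flips to +; running = +2808.7353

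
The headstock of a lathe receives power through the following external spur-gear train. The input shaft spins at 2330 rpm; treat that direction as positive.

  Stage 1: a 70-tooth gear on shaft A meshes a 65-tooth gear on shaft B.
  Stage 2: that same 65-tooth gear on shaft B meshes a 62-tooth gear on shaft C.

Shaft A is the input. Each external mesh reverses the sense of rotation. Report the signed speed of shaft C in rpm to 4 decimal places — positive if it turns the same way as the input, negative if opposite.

Stage 1 [70T→65T]: ω = 2330.0000×70/65 = 2509.2308 rpm, dir flips to −; running = −2509.2308
Stage 2 [65T→62T]: ω = 2509.2308×65/62 = 2630.6452 rpm, dir flips to +; running = +2630.6452

+2630.6452 rpm (same as input, |ω| = 2630.6452 rpm)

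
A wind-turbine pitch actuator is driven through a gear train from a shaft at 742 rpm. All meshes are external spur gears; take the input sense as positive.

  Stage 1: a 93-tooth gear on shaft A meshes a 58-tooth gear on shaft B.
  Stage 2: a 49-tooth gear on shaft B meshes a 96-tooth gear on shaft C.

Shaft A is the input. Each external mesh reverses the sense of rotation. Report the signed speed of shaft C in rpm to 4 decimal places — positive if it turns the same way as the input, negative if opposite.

Stage 1 [93T→58T]: ω = 742.0000×93/58 = 1189.7586 rpm, dir flips to −; running = −1189.7586
Stage 2 [49T→96T]: ω = 1189.7586×49/96 = 607.2726 rpm, dir flips to +; running = +607.2726

+607.2726 rpm (same as input, |ω| = 607.2726 rpm)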